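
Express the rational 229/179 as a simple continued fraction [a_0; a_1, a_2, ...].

[1; 3, 1, 1, 2, 1, 1, 1, 2]

Run the Euclidean algorithm on 229 and 179; the successive quotients are the partial quotients a_0, a_1, ... (each step inverts the fractional part left over by the previous one):
  229 = 1*179 + 50, so a_0 = 1.
  179 = 3*50 + 29, so a_1 = 3.
  50 = 1*29 + 21, so a_2 = 1.
  29 = 1*21 + 8, so a_3 = 1.
  21 = 2*8 + 5, so a_4 = 2.
  8 = 1*5 + 3, so a_5 = 1.
  5 = 1*3 + 2, so a_6 = 1.
  3 = 1*2 + 1, so a_7 = 1.
  2 = 2*1 + 0, so a_8 = 2.
The remainder reaches 0 after 9 divisions, so the expansion has 9 partial quotients, read off in order.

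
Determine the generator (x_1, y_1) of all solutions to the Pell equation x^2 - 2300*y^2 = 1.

First expand sqrt(2300) as a continued fraction. With x_i = (sqrt(2300) + m_i)/d_i and (m_0, d_0) = (0, 1): a_0 = floor(sqrt(2300)) = 47, since 47^2 = 2209 <= 2300 < 2304 = 48^2.
Iterate m_{i+1} = d_i*a_i - m_i, d_{i+1} = (2300 - m_{i+1}^2)/d_i, a_{i+1} = floor((a_0 + m_{i+1})/d_{i+1}):
  m_1 = 1*47 - 0 = 47, d_1 = (2300 - 47^2)/1 = 91/1 = 91, a_1 = floor((47 + 47)/91) = 1.
  m_2 = 91*1 - 47 = 44, d_2 = (2300 - 44^2)/91 = 364/91 = 4, a_2 = floor((47 + 44)/4) = 22.
  m_3 = 4*22 - 44 = 44, d_3 = (2300 - 44^2)/4 = 364/4 = 91, a_3 = floor((47 + 44)/91) = 1.
  m_4 = 91*1 - 44 = 47, d_4 = (2300 - 47^2)/91 = 91/91 = 1, a_4 = floor((47 + 47)/1) = 94.
  m_5 = 1*94 - 47 = 47, d_5 = (2300 - 47^2)/1 = 91/1 = 91: (m_5, d_5) = (m_1, d_1) = (47, 91), so from here the quotients repeat a_1, ..., a_4; the period length is 4.
So sqrt(2300) = [47; (1, 22, 1, 94)] with period length k = 4.
k is even, so the fundamental solution of x^2 - 2300y^2 = 1 is (p_{k-1}, q_{k-1}) = (p_3, q_3); compute convergents through index 3.
Convergents (p_i = a_i*p_{i-1} + p_{i-2}, q_i = a_i*q_{i-1} + q_{i-2} with p_{-2}=0, p_{-1}=1, q_{-2}=1, q_{-1}=0):
  i=0: a_0=47, p_0 = 47*1 + 0 = 47, q_0 = 47*0 + 1 = 1.
  i=1: a_1=1, p_1 = 1*47 + 1 = 48, q_1 = 1*1 + 0 = 1.
  i=2: a_2=22, p_2 = 22*48 + 47 = 1103, q_2 = 22*1 + 1 = 23.
  i=3: a_3=1, p_3 = 1*1103 + 48 = 1151, q_3 = 1*23 + 1 = 24.
Check: 1151^2 - 2300*24^2 = 1324801 - 1324800 = 1, so (x, y) = (1151, 24) solves the equation, and by the theorem it is the least positive solution.

(x, y) = (1151, 24)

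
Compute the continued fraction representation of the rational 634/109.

Run the Euclidean algorithm on 634 and 109; the successive quotients are the partial quotients a_0, a_1, ... (each step inverts the fractional part left over by the previous one):
  634 = 5*109 + 89, so a_0 = 5.
  109 = 1*89 + 20, so a_1 = 1.
  89 = 4*20 + 9, so a_2 = 4.
  20 = 2*9 + 2, so a_3 = 2.
  9 = 4*2 + 1, so a_4 = 4.
  2 = 2*1 + 0, so a_5 = 2.
The remainder reaches 0 after 6 divisions, so the expansion has 6 partial quotients, read off in order.

[5; 1, 4, 2, 4, 2]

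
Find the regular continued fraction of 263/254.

[1; 28, 4, 2]

Run the Euclidean algorithm on 263 and 254; the successive quotients are the partial quotients a_0, a_1, ... (each step inverts the fractional part left over by the previous one):
  263 = 1*254 + 9, so a_0 = 1.
  254 = 28*9 + 2, so a_1 = 28.
  9 = 4*2 + 1, so a_2 = 4.
  2 = 2*1 + 0, so a_3 = 2.
The remainder reaches 0 after 4 divisions, so the expansion has 4 partial quotients, read off in order.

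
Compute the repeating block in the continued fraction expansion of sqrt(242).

Write x_i = (sqrt(242) + m_i)/d_i with (m_0, d_0) = (0, 1). a_0 = floor(sqrt(242)) = 15, since 15^2 = 225 <= 242 < 256 = 16^2.
Iterate m_{i+1} = d_i*a_i - m_i, d_{i+1} = (242 - m_{i+1}^2)/d_i, a_{i+1} = floor((a_0 + m_{i+1})/d_{i+1}):
  m_1 = 1*15 - 0 = 15, d_1 = (242 - 15^2)/1 = 17/1 = 17, a_1 = floor((15 + 15)/17) = 1.
  m_2 = 17*1 - 15 = 2, d_2 = (242 - 2^2)/17 = 238/17 = 14, a_2 = floor((15 + 2)/14) = 1.
  m_3 = 14*1 - 2 = 12, d_3 = (242 - 12^2)/14 = 98/14 = 7, a_3 = floor((15 + 12)/7) = 3.
  m_4 = 7*3 - 12 = 9, d_4 = (242 - 9^2)/7 = 161/7 = 23, a_4 = floor((15 + 9)/23) = 1.
  m_5 = 23*1 - 9 = 14, d_5 = (242 - 14^2)/23 = 46/23 = 2, a_5 = floor((15 + 14)/2) = 14.
  m_6 = 2*14 - 14 = 14, d_6 = (242 - 14^2)/2 = 46/2 = 23, a_6 = floor((15 + 14)/23) = 1.
  m_7 = 23*1 - 14 = 9, d_7 = (242 - 9^2)/23 = 161/23 = 7, a_7 = floor((15 + 9)/7) = 3.
  m_8 = 7*3 - 9 = 12, d_8 = (242 - 12^2)/7 = 98/7 = 14, a_8 = floor((15 + 12)/14) = 1.
  m_9 = 14*1 - 12 = 2, d_9 = (242 - 2^2)/14 = 238/14 = 17, a_9 = floor((15 + 2)/17) = 1.
  m_10 = 17*1 - 2 = 15, d_10 = (242 - 15^2)/17 = 17/17 = 1, a_10 = floor((15 + 15)/1) = 30.
  m_11 = 1*30 - 15 = 15, d_11 = (242 - 15^2)/1 = 17/1 = 17: (m_11, d_11) = (m_1, d_1) = (15, 17), so from here the quotients repeat a_1, ..., a_10; the period length is 10.
Hence the expansion of sqrt(242) is a_0 = 15 followed by the repeating block 1, 1, 3, 1, 14, 1, 3, 1, 1, 30 (period 10).

[15; (1, 1, 3, 1, 14, 1, 3, 1, 1, 30)]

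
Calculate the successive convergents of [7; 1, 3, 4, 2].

Using the convergent recurrence p_i = a_i*p_{i-1} + p_{i-2}, q_i = a_i*q_{i-1} + q_{i-2} with p_{-2}=0, p_{-1}=1, q_{-2}=1, q_{-1}=0:
  i=0: a_0=7, p_0 = 7*1 + 0 = 7, q_0 = 7*0 + 1 = 1.
  i=1: a_1=1, p_1 = 1*7 + 1 = 8, q_1 = 1*1 + 0 = 1.
  i=2: a_2=3, p_2 = 3*8 + 7 = 31, q_2 = 3*1 + 1 = 4.
  i=3: a_3=4, p_3 = 4*31 + 8 = 132, q_3 = 4*4 + 1 = 17.
  i=4: a_4=2, p_4 = 2*132 + 31 = 295, q_4 = 2*17 + 4 = 38.

7/1, 8/1, 31/4, 132/17, 295/38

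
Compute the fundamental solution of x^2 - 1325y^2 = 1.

(x, y) = (66249, 1820)

First expand sqrt(1325) as a continued fraction. With x_i = (sqrt(1325) + m_i)/d_i and (m_0, d_0) = (0, 1): a_0 = floor(sqrt(1325)) = 36, since 36^2 = 1296 <= 1325 < 1369 = 37^2.
Iterate m_{i+1} = d_i*a_i - m_i, d_{i+1} = (1325 - m_{i+1}^2)/d_i, a_{i+1} = floor((a_0 + m_{i+1})/d_{i+1}):
  m_1 = 1*36 - 0 = 36, d_1 = (1325 - 36^2)/1 = 29/1 = 29, a_1 = floor((36 + 36)/29) = 2.
  m_2 = 29*2 - 36 = 22, d_2 = (1325 - 22^2)/29 = 841/29 = 29, a_2 = floor((36 + 22)/29) = 2.
  m_3 = 29*2 - 22 = 36, d_3 = (1325 - 36^2)/29 = 29/29 = 1, a_3 = floor((36 + 36)/1) = 72.
  m_4 = 1*72 - 36 = 36, d_4 = (1325 - 36^2)/1 = 29/1 = 29: (m_4, d_4) = (m_1, d_1) = (36, 29), so from here the quotients repeat a_1, ..., a_3; the period length is 3.
So sqrt(1325) = [36; (2, 2, 72)] with period length k = 3.
k is odd, so (p_{k-1}, q_{k-1}) only solves x^2 - 1325y^2 = -1 and the fundamental solution of x^2 - 1325y^2 = 1 is (p_{2k-1}, q_{2k-1}) = (p_5, q_5); compute convergents through index 5, running through the period twice.
Convergents (p_i = a_i*p_{i-1} + p_{i-2}, q_i = a_i*q_{i-1} + q_{i-2} with p_{-2}=0, p_{-1}=1, q_{-2}=1, q_{-1}=0):
  i=0: a_0=36, p_0 = 36*1 + 0 = 36, q_0 = 36*0 + 1 = 1.
  i=1: a_1=2, p_1 = 2*36 + 1 = 73, q_1 = 2*1 + 0 = 2.
  i=2: a_2=2, p_2 = 2*73 + 36 = 182, q_2 = 2*2 + 1 = 5.
  i=3: a_3=72, p_3 = 72*182 + 73 = 13177, q_3 = 72*5 + 2 = 362.
  i=4: a_4=2, p_4 = 2*13177 + 182 = 26536, q_4 = 2*362 + 5 = 729.
  i=5: a_5=2, p_5 = 2*26536 + 13177 = 66249, q_5 = 2*729 + 362 = 1820.
Indeed p_2^2 - 1325*q_2^2 = 33124 - 33125 = -1, not +1.
Check: 66249^2 - 1325*1820^2 = 4388930001 - 4388930000 = 1, so (x, y) = (66249, 1820) solves the equation, and by the theorem it is the least positive solution.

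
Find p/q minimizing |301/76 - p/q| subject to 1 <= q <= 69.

202/51

Expand x = 301/76 as a continued fraction with the Euclidean algorithm:
  301 = 3*76 + 73, so a_0 = 3.
  76 = 1*73 + 3, so a_1 = 1.
  73 = 24*3 + 1, so a_2 = 24.
  3 = 3*1 + 0, so a_3 = 3.
so x = [3; 1, 24, 3].
Convergents (p_i = a_i*p_{i-1} + p_{i-2}, q_i = a_i*q_{i-1} + q_{i-2} with p_{-2}=0, p_{-1}=1, q_{-2}=1, q_{-1}=0), until the denominator exceeds 69:
  i=0: a_0=3, p_0 = 3*1 + 0 = 3, q_0 = 3*0 + 1 = 1.
  i=1: a_1=1, p_1 = 1*3 + 1 = 4, q_1 = 1*1 + 0 = 1.
  i=2: a_2=24, p_2 = 24*4 + 3 = 99, q_2 = 24*1 + 1 = 25.
  i=3: a_3=3, p_3 = 3*99 + 4 = 301, q_3 = 3*25 + 1 = 76.
q_3 = 76 > 69, so the last convergent with denominator <= 69 is p_2/q_2 = 99/25.
The closest fraction with denominator <= 69 is either p_2/q_2 or the intermediate fraction (k*p_2 + p_1)/(k*q_2 + q_1) with the largest k >= 1 whose denominator stays <= 69; these approach x as k grows, and every other convergent or intermediate fraction in range is farther away.
Largest k: floor((69 - q_1)/q_2) = floor((69 - 1)/25) = 2.
That gives (2*99 + 4)/(2*25 + 1) = 202/51.
Compare the errors: |x - 99/25| = |301*25 - 99*76|/(76*25) = 1/1900, and |x - 202/51| = |301*51 - 202*76|/(76*51) = 1/3876.
Cross-multiplying, 1*1900 = 1900 < 3876 = 1*3876, so 1/3876 is smaller: the intermediate fraction 202/51 is closer to x than 99/25.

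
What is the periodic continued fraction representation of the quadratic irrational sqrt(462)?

[21; (2, 42)]

Write x_i = (sqrt(462) + m_i)/d_i with (m_0, d_0) = (0, 1). a_0 = floor(sqrt(462)) = 21, since 21^2 = 441 <= 462 < 484 = 22^2.
Iterate m_{i+1} = d_i*a_i - m_i, d_{i+1} = (462 - m_{i+1}^2)/d_i, a_{i+1} = floor((a_0 + m_{i+1})/d_{i+1}):
  m_1 = 1*21 - 0 = 21, d_1 = (462 - 21^2)/1 = 21/1 = 21, a_1 = floor((21 + 21)/21) = 2.
  m_2 = 21*2 - 21 = 21, d_2 = (462 - 21^2)/21 = 21/21 = 1, a_2 = floor((21 + 21)/1) = 42.
  m_3 = 1*42 - 21 = 21, d_3 = (462 - 21^2)/1 = 21/1 = 21: (m_3, d_3) = (m_1, d_1) = (21, 21), so from here the quotients repeat a_1, a_2; the period length is 2.
Hence the expansion of sqrt(462) is a_0 = 21 followed by the repeating block 2, 42 (period 2).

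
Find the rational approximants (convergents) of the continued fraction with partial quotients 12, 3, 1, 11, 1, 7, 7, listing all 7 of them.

12/1, 37/3, 49/4, 576/47, 625/51, 4951/404, 35282/2879

Using the convergent recurrence p_i = a_i*p_{i-1} + p_{i-2}, q_i = a_i*q_{i-1} + q_{i-2} with p_{-2}=0, p_{-1}=1, q_{-2}=1, q_{-1}=0:
  i=0: a_0=12, p_0 = 12*1 + 0 = 12, q_0 = 12*0 + 1 = 1.
  i=1: a_1=3, p_1 = 3*12 + 1 = 37, q_1 = 3*1 + 0 = 3.
  i=2: a_2=1, p_2 = 1*37 + 12 = 49, q_2 = 1*3 + 1 = 4.
  i=3: a_3=11, p_3 = 11*49 + 37 = 576, q_3 = 11*4 + 3 = 47.
  i=4: a_4=1, p_4 = 1*576 + 49 = 625, q_4 = 1*47 + 4 = 51.
  i=5: a_5=7, p_5 = 7*625 + 576 = 4951, q_5 = 7*51 + 47 = 404.
  i=6: a_6=7, p_6 = 7*4951 + 625 = 35282, q_6 = 7*404 + 51 = 2879.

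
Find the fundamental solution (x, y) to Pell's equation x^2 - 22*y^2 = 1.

(x, y) = (197, 42)

First expand sqrt(22) as a continued fraction. With x_i = (sqrt(22) + m_i)/d_i and (m_0, d_0) = (0, 1): a_0 = floor(sqrt(22)) = 4, since 4^2 = 16 <= 22 < 25 = 5^2.
Iterate m_{i+1} = d_i*a_i - m_i, d_{i+1} = (22 - m_{i+1}^2)/d_i, a_{i+1} = floor((a_0 + m_{i+1})/d_{i+1}):
  m_1 = 1*4 - 0 = 4, d_1 = (22 - 4^2)/1 = 6/1 = 6, a_1 = floor((4 + 4)/6) = 1.
  m_2 = 6*1 - 4 = 2, d_2 = (22 - 2^2)/6 = 18/6 = 3, a_2 = floor((4 + 2)/3) = 2.
  m_3 = 3*2 - 2 = 4, d_3 = (22 - 4^2)/3 = 6/3 = 2, a_3 = floor((4 + 4)/2) = 4.
  m_4 = 2*4 - 4 = 4, d_4 = (22 - 4^2)/2 = 6/2 = 3, a_4 = floor((4 + 4)/3) = 2.
  m_5 = 3*2 - 4 = 2, d_5 = (22 - 2^2)/3 = 18/3 = 6, a_5 = floor((4 + 2)/6) = 1.
  m_6 = 6*1 - 2 = 4, d_6 = (22 - 4^2)/6 = 6/6 = 1, a_6 = floor((4 + 4)/1) = 8.
  m_7 = 1*8 - 4 = 4, d_7 = (22 - 4^2)/1 = 6/1 = 6: (m_7, d_7) = (m_1, d_1) = (4, 6), so from here the quotients repeat a_1, ..., a_6; the period length is 6.
So sqrt(22) = [4; (1, 2, 4, 2, 1, 8)] with period length k = 6.
k is even, so the fundamental solution of x^2 - 22y^2 = 1 is (p_{k-1}, q_{k-1}) = (p_5, q_5); compute convergents through index 5.
Convergents (p_i = a_i*p_{i-1} + p_{i-2}, q_i = a_i*q_{i-1} + q_{i-2} with p_{-2}=0, p_{-1}=1, q_{-2}=1, q_{-1}=0):
  i=0: a_0=4, p_0 = 4*1 + 0 = 4, q_0 = 4*0 + 1 = 1.
  i=1: a_1=1, p_1 = 1*4 + 1 = 5, q_1 = 1*1 + 0 = 1.
  i=2: a_2=2, p_2 = 2*5 + 4 = 14, q_2 = 2*1 + 1 = 3.
  i=3: a_3=4, p_3 = 4*14 + 5 = 61, q_3 = 4*3 + 1 = 13.
  i=4: a_4=2, p_4 = 2*61 + 14 = 136, q_4 = 2*13 + 3 = 29.
  i=5: a_5=1, p_5 = 1*136 + 61 = 197, q_5 = 1*29 + 13 = 42.
Check: 197^2 - 22*42^2 = 38809 - 38808 = 1, so (x, y) = (197, 42) solves the equation, and by the theorem it is the least positive solution.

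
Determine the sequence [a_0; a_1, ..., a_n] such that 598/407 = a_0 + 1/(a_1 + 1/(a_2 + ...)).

[1; 2, 7, 1, 1, 1, 3, 2]

Run the Euclidean algorithm on 598 and 407; the successive quotients are the partial quotients a_0, a_1, ... (each step inverts the fractional part left over by the previous one):
  598 = 1*407 + 191, so a_0 = 1.
  407 = 2*191 + 25, so a_1 = 2.
  191 = 7*25 + 16, so a_2 = 7.
  25 = 1*16 + 9, so a_3 = 1.
  16 = 1*9 + 7, so a_4 = 1.
  9 = 1*7 + 2, so a_5 = 1.
  7 = 3*2 + 1, so a_6 = 3.
  2 = 2*1 + 0, so a_7 = 2.
The remainder reaches 0 after 8 divisions, so the expansion has 8 partial quotients, read off in order.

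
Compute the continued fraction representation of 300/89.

Run the Euclidean algorithm on 300 and 89; the successive quotients are the partial quotients a_0, a_1, ... (each step inverts the fractional part left over by the previous one):
  300 = 3*89 + 33, so a_0 = 3.
  89 = 2*33 + 23, so a_1 = 2.
  33 = 1*23 + 10, so a_2 = 1.
  23 = 2*10 + 3, so a_3 = 2.
  10 = 3*3 + 1, so a_4 = 3.
  3 = 3*1 + 0, so a_5 = 3.
The remainder reaches 0 after 6 divisions, so the expansion has 6 partial quotients, read off in order.

[3; 2, 1, 2, 3, 3]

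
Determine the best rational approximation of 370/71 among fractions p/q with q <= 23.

99/19

Expand x = 370/71 as a continued fraction with the Euclidean algorithm:
  370 = 5*71 + 15, so a_0 = 5.
  71 = 4*15 + 11, so a_1 = 4.
  15 = 1*11 + 4, so a_2 = 1.
  11 = 2*4 + 3, so a_3 = 2.
  4 = 1*3 + 1, so a_4 = 1.
  3 = 3*1 + 0, so a_5 = 3.
so x = [5; 4, 1, 2, 1, 3].
Convergents (p_i = a_i*p_{i-1} + p_{i-2}, q_i = a_i*q_{i-1} + q_{i-2} with p_{-2}=0, p_{-1}=1, q_{-2}=1, q_{-1}=0), until the denominator exceeds 23:
  i=0: a_0=5, p_0 = 5*1 + 0 = 5, q_0 = 5*0 + 1 = 1.
  i=1: a_1=4, p_1 = 4*5 + 1 = 21, q_1 = 4*1 + 0 = 4.
  i=2: a_2=1, p_2 = 1*21 + 5 = 26, q_2 = 1*4 + 1 = 5.
  i=3: a_3=2, p_3 = 2*26 + 21 = 73, q_3 = 2*5 + 4 = 14.
  i=4: a_4=1, p_4 = 1*73 + 26 = 99, q_4 = 1*14 + 5 = 19.
  i=5: a_5=3, p_5 = 3*99 + 73 = 370, q_5 = 3*19 + 14 = 71.
q_5 = 71 > 23, so the last convergent with denominator <= 23 is p_4/q_4 = 99/19.
The closest fraction with denominator <= 23 is either p_4/q_4 or the intermediate fraction (k*p_4 + p_3)/(k*q_4 + q_3) with the largest k >= 1 whose denominator stays <= 23; these approach x as k grows, and every other convergent or intermediate fraction in range is farther away.
Largest k: floor((23 - q_3)/q_4) = floor((23 - 14)/19) = 0.
Since k = 0, no intermediate fraction beyond p_4/q_4 has denominator <= 23, so the convergent 99/19 is the closest (its error is |370*19 - 99*71|/(71*19) = 1/1349).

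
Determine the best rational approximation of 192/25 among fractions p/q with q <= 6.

Expand x = 192/25 as a continued fraction with the Euclidean algorithm:
  192 = 7*25 + 17, so a_0 = 7.
  25 = 1*17 + 8, so a_1 = 1.
  17 = 2*8 + 1, so a_2 = 2.
  8 = 8*1 + 0, so a_3 = 8.
so x = [7; 1, 2, 8].
Convergents (p_i = a_i*p_{i-1} + p_{i-2}, q_i = a_i*q_{i-1} + q_{i-2} with p_{-2}=0, p_{-1}=1, q_{-2}=1, q_{-1}=0), until the denominator exceeds 6:
  i=0: a_0=7, p_0 = 7*1 + 0 = 7, q_0 = 7*0 + 1 = 1.
  i=1: a_1=1, p_1 = 1*7 + 1 = 8, q_1 = 1*1 + 0 = 1.
  i=2: a_2=2, p_2 = 2*8 + 7 = 23, q_2 = 2*1 + 1 = 3.
  i=3: a_3=8, p_3 = 8*23 + 8 = 192, q_3 = 8*3 + 1 = 25.
q_3 = 25 > 6, so the last convergent with denominator <= 6 is p_2/q_2 = 23/3.
The closest fraction with denominator <= 6 is either p_2/q_2 or the intermediate fraction (k*p_2 + p_1)/(k*q_2 + q_1) with the largest k >= 1 whose denominator stays <= 6; these approach x as k grows, and every other convergent or intermediate fraction in range is farther away.
Largest k: floor((6 - q_1)/q_2) = floor((6 - 1)/3) = 1.
That gives (1*23 + 8)/(1*3 + 1) = 31/4.
Compare the errors: |x - 23/3| = |192*3 - 23*25|/(25*3) = 1/75, and |x - 31/4| = |192*4 - 31*25|/(25*4) = 7/100.
Cross-multiplying, 1*100 = 100 < 525 = 7*75, so 1/75 is smaller: the convergent 23/3 is closer to x than 31/4.

23/3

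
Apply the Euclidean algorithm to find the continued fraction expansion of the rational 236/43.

Run the Euclidean algorithm on 236 and 43; the successive quotients are the partial quotients a_0, a_1, ... (each step inverts the fractional part left over by the previous one):
  236 = 5*43 + 21, so a_0 = 5.
  43 = 2*21 + 1, so a_1 = 2.
  21 = 21*1 + 0, so a_2 = 21.
The remainder reaches 0 after 3 divisions, so the expansion has 3 partial quotients, read off in order.

[5; 2, 21]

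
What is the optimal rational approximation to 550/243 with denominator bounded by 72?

43/19

Expand x = 550/243 as a continued fraction with the Euclidean algorithm:
  550 = 2*243 + 64, so a_0 = 2.
  243 = 3*64 + 51, so a_1 = 3.
  64 = 1*51 + 13, so a_2 = 1.
  51 = 3*13 + 12, so a_3 = 3.
  13 = 1*12 + 1, so a_4 = 1.
  12 = 12*1 + 0, so a_5 = 12.
so x = [2; 3, 1, 3, 1, 12].
Convergents (p_i = a_i*p_{i-1} + p_{i-2}, q_i = a_i*q_{i-1} + q_{i-2} with p_{-2}=0, p_{-1}=1, q_{-2}=1, q_{-1}=0), until the denominator exceeds 72:
  i=0: a_0=2, p_0 = 2*1 + 0 = 2, q_0 = 2*0 + 1 = 1.
  i=1: a_1=3, p_1 = 3*2 + 1 = 7, q_1 = 3*1 + 0 = 3.
  i=2: a_2=1, p_2 = 1*7 + 2 = 9, q_2 = 1*3 + 1 = 4.
  i=3: a_3=3, p_3 = 3*9 + 7 = 34, q_3 = 3*4 + 3 = 15.
  i=4: a_4=1, p_4 = 1*34 + 9 = 43, q_4 = 1*15 + 4 = 19.
  i=5: a_5=12, p_5 = 12*43 + 34 = 550, q_5 = 12*19 + 15 = 243.
q_5 = 243 > 72, so the last convergent with denominator <= 72 is p_4/q_4 = 43/19.
The closest fraction with denominator <= 72 is either p_4/q_4 or the intermediate fraction (k*p_4 + p_3)/(k*q_4 + q_3) with the largest k >= 1 whose denominator stays <= 72; these approach x as k grows, and every other convergent or intermediate fraction in range is farther away.
Largest k: floor((72 - q_3)/q_4) = floor((72 - 15)/19) = 3.
That gives (3*43 + 34)/(3*19 + 15) = 163/72.
Compare the errors: |x - 43/19| = |550*19 - 43*243|/(243*19) = 1/4617, and |x - 163/72| = |550*72 - 163*243|/(243*72) = 9/17496.
Cross-multiplying, 1*17496 = 17496 < 41553 = 9*4617, so 1/4617 is smaller: the convergent 43/19 is closer to x than 163/72.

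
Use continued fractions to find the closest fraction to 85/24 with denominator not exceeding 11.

39/11

Expand x = 85/24 as a continued fraction with the Euclidean algorithm:
  85 = 3*24 + 13, so a_0 = 3.
  24 = 1*13 + 11, so a_1 = 1.
  13 = 1*11 + 2, so a_2 = 1.
  11 = 5*2 + 1, so a_3 = 5.
  2 = 2*1 + 0, so a_4 = 2.
so x = [3; 1, 1, 5, 2].
Convergents (p_i = a_i*p_{i-1} + p_{i-2}, q_i = a_i*q_{i-1} + q_{i-2} with p_{-2}=0, p_{-1}=1, q_{-2}=1, q_{-1}=0), until the denominator exceeds 11:
  i=0: a_0=3, p_0 = 3*1 + 0 = 3, q_0 = 3*0 + 1 = 1.
  i=1: a_1=1, p_1 = 1*3 + 1 = 4, q_1 = 1*1 + 0 = 1.
  i=2: a_2=1, p_2 = 1*4 + 3 = 7, q_2 = 1*1 + 1 = 2.
  i=3: a_3=5, p_3 = 5*7 + 4 = 39, q_3 = 5*2 + 1 = 11.
  i=4: a_4=2, p_4 = 2*39 + 7 = 85, q_4 = 2*11 + 2 = 24.
q_4 = 24 > 11, so the last convergent with denominator <= 11 is p_3/q_3 = 39/11.
The closest fraction with denominator <= 11 is either p_3/q_3 or the intermediate fraction (k*p_3 + p_2)/(k*q_3 + q_2) with the largest k >= 1 whose denominator stays <= 11; these approach x as k grows, and every other convergent or intermediate fraction in range is farther away.
Largest k: floor((11 - q_2)/q_3) = floor((11 - 2)/11) = 0.
Since k = 0, no intermediate fraction beyond p_3/q_3 has denominator <= 11, so the convergent 39/11 is the closest (its error is |85*11 - 39*24|/(24*11) = 1/264).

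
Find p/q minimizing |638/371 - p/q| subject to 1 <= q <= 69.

Expand x = 638/371 as a continued fraction with the Euclidean algorithm:
  638 = 1*371 + 267, so a_0 = 1.
  371 = 1*267 + 104, so a_1 = 1.
  267 = 2*104 + 59, so a_2 = 2.
  104 = 1*59 + 45, so a_3 = 1.
  59 = 1*45 + 14, so a_4 = 1.
  45 = 3*14 + 3, so a_5 = 3.
  14 = 4*3 + 2, so a_6 = 4.
  3 = 1*2 + 1, so a_7 = 1.
  2 = 2*1 + 0, so a_8 = 2.
so x = [1; 1, 2, 1, 1, 3, 4, 1, 2].
Convergents (p_i = a_i*p_{i-1} + p_{i-2}, q_i = a_i*q_{i-1} + q_{i-2} with p_{-2}=0, p_{-1}=1, q_{-2}=1, q_{-1}=0), until the denominator exceeds 69:
  i=0: a_0=1, p_0 = 1*1 + 0 = 1, q_0 = 1*0 + 1 = 1.
  i=1: a_1=1, p_1 = 1*1 + 1 = 2, q_1 = 1*1 + 0 = 1.
  i=2: a_2=2, p_2 = 2*2 + 1 = 5, q_2 = 2*1 + 1 = 3.
  i=3: a_3=1, p_3 = 1*5 + 2 = 7, q_3 = 1*3 + 1 = 4.
  i=4: a_4=1, p_4 = 1*7 + 5 = 12, q_4 = 1*4 + 3 = 7.
  i=5: a_5=3, p_5 = 3*12 + 7 = 43, q_5 = 3*7 + 4 = 25.
  i=6: a_6=4, p_6 = 4*43 + 12 = 184, q_6 = 4*25 + 7 = 107.
q_6 = 107 > 69, so the last convergent with denominator <= 69 is p_5/q_5 = 43/25.
The closest fraction with denominator <= 69 is either p_5/q_5 or the intermediate fraction (k*p_5 + p_4)/(k*q_5 + q_4) with the largest k >= 1 whose denominator stays <= 69; these approach x as k grows, and every other convergent or intermediate fraction in range is farther away.
Largest k: floor((69 - q_4)/q_5) = floor((69 - 7)/25) = 2.
That gives (2*43 + 12)/(2*25 + 7) = 98/57.
Compare the errors: |x - 43/25| = |638*25 - 43*371|/(371*25) = 3/9275, and |x - 98/57| = |638*57 - 98*371|/(371*57) = 8/21147.
Cross-multiplying, 3*21147 = 63441 < 74200 = 8*9275, so 3/9275 is smaller: the convergent 43/25 is closer to x than 98/57.

43/25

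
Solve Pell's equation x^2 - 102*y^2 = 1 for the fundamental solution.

(x, y) = (101, 10)

First expand sqrt(102) as a continued fraction. With x_i = (sqrt(102) + m_i)/d_i and (m_0, d_0) = (0, 1): a_0 = floor(sqrt(102)) = 10, since 10^2 = 100 <= 102 < 121 = 11^2.
Iterate m_{i+1} = d_i*a_i - m_i, d_{i+1} = (102 - m_{i+1}^2)/d_i, a_{i+1} = floor((a_0 + m_{i+1})/d_{i+1}):
  m_1 = 1*10 - 0 = 10, d_1 = (102 - 10^2)/1 = 2/1 = 2, a_1 = floor((10 + 10)/2) = 10.
  m_2 = 2*10 - 10 = 10, d_2 = (102 - 10^2)/2 = 2/2 = 1, a_2 = floor((10 + 10)/1) = 20.
  m_3 = 1*20 - 10 = 10, d_3 = (102 - 10^2)/1 = 2/1 = 2: (m_3, d_3) = (m_1, d_1) = (10, 2), so from here the quotients repeat a_1, a_2; the period length is 2.
So sqrt(102) = [10; (10, 20)] with period length k = 2.
k is even, so the fundamental solution of x^2 - 102y^2 = 1 is (p_{k-1}, q_{k-1}) = (p_1, q_1); compute convergents through index 1.
Convergents (p_i = a_i*p_{i-1} + p_{i-2}, q_i = a_i*q_{i-1} + q_{i-2} with p_{-2}=0, p_{-1}=1, q_{-2}=1, q_{-1}=0):
  i=0: a_0=10, p_0 = 10*1 + 0 = 10, q_0 = 10*0 + 1 = 1.
  i=1: a_1=10, p_1 = 10*10 + 1 = 101, q_1 = 10*1 + 0 = 10.
Check: 101^2 - 102*10^2 = 10201 - 10200 = 1, so (x, y) = (101, 10) solves the equation, and by the theorem it is the least positive solution.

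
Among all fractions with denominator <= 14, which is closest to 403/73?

Expand x = 403/73 as a continued fraction with the Euclidean algorithm:
  403 = 5*73 + 38, so a_0 = 5.
  73 = 1*38 + 35, so a_1 = 1.
  38 = 1*35 + 3, so a_2 = 1.
  35 = 11*3 + 2, so a_3 = 11.
  3 = 1*2 + 1, so a_4 = 1.
  2 = 2*1 + 0, so a_5 = 2.
so x = [5; 1, 1, 11, 1, 2].
Convergents (p_i = a_i*p_{i-1} + p_{i-2}, q_i = a_i*q_{i-1} + q_{i-2} with p_{-2}=0, p_{-1}=1, q_{-2}=1, q_{-1}=0), until the denominator exceeds 14:
  i=0: a_0=5, p_0 = 5*1 + 0 = 5, q_0 = 5*0 + 1 = 1.
  i=1: a_1=1, p_1 = 1*5 + 1 = 6, q_1 = 1*1 + 0 = 1.
  i=2: a_2=1, p_2 = 1*6 + 5 = 11, q_2 = 1*1 + 1 = 2.
  i=3: a_3=11, p_3 = 11*11 + 6 = 127, q_3 = 11*2 + 1 = 23.
q_3 = 23 > 14, so the last convergent with denominator <= 14 is p_2/q_2 = 11/2.
The closest fraction with denominator <= 14 is either p_2/q_2 or the intermediate fraction (k*p_2 + p_1)/(k*q_2 + q_1) with the largest k >= 1 whose denominator stays <= 14; these approach x as k grows, and every other convergent or intermediate fraction in range is farther away.
Largest k: floor((14 - q_1)/q_2) = floor((14 - 1)/2) = 6.
That gives (6*11 + 6)/(6*2 + 1) = 72/13.
Compare the errors: |x - 11/2| = |403*2 - 11*73|/(73*2) = 3/146, and |x - 72/13| = |403*13 - 72*73|/(73*13) = 17/949.
Cross-multiplying, 17*146 = 2482 < 2847 = 3*949, so 17/949 is smaller: the intermediate fraction 72/13 is closer to x than 11/2.

72/13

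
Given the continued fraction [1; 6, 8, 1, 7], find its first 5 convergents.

Using the convergent recurrence p_i = a_i*p_{i-1} + p_{i-2}, q_i = a_i*q_{i-1} + q_{i-2} with p_{-2}=0, p_{-1}=1, q_{-2}=1, q_{-1}=0:
  i=0: a_0=1, p_0 = 1*1 + 0 = 1, q_0 = 1*0 + 1 = 1.
  i=1: a_1=6, p_1 = 6*1 + 1 = 7, q_1 = 6*1 + 0 = 6.
  i=2: a_2=8, p_2 = 8*7 + 1 = 57, q_2 = 8*6 + 1 = 49.
  i=3: a_3=1, p_3 = 1*57 + 7 = 64, q_3 = 1*49 + 6 = 55.
  i=4: a_4=7, p_4 = 7*64 + 57 = 505, q_4 = 7*55 + 49 = 434.

1/1, 7/6, 57/49, 64/55, 505/434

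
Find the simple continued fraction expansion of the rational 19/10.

Run the Euclidean algorithm on 19 and 10; the successive quotients are the partial quotients a_0, a_1, ... (each step inverts the fractional part left over by the previous one):
  19 = 1*10 + 9, so a_0 = 1.
  10 = 1*9 + 1, so a_1 = 1.
  9 = 9*1 + 0, so a_2 = 9.
The remainder reaches 0 after 3 divisions, so the expansion has 3 partial quotients, read off in order.

[1; 1, 9]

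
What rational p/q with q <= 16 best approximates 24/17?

Expand x = 24/17 as a continued fraction with the Euclidean algorithm:
  24 = 1*17 + 7, so a_0 = 1.
  17 = 2*7 + 3, so a_1 = 2.
  7 = 2*3 + 1, so a_2 = 2.
  3 = 3*1 + 0, so a_3 = 3.
so x = [1; 2, 2, 3].
Convergents (p_i = a_i*p_{i-1} + p_{i-2}, q_i = a_i*q_{i-1} + q_{i-2} with p_{-2}=0, p_{-1}=1, q_{-2}=1, q_{-1}=0), until the denominator exceeds 16:
  i=0: a_0=1, p_0 = 1*1 + 0 = 1, q_0 = 1*0 + 1 = 1.
  i=1: a_1=2, p_1 = 2*1 + 1 = 3, q_1 = 2*1 + 0 = 2.
  i=2: a_2=2, p_2 = 2*3 + 1 = 7, q_2 = 2*2 + 1 = 5.
  i=3: a_3=3, p_3 = 3*7 + 3 = 24, q_3 = 3*5 + 2 = 17.
q_3 = 17 > 16, so the last convergent with denominator <= 16 is p_2/q_2 = 7/5.
The closest fraction with denominator <= 16 is either p_2/q_2 or the intermediate fraction (k*p_2 + p_1)/(k*q_2 + q_1) with the largest k >= 1 whose denominator stays <= 16; these approach x as k grows, and every other convergent or intermediate fraction in range is farther away.
Largest k: floor((16 - q_1)/q_2) = floor((16 - 2)/5) = 2.
That gives (2*7 + 3)/(2*5 + 2) = 17/12.
Compare the errors: |x - 7/5| = |24*5 - 7*17|/(17*5) = 1/85, and |x - 17/12| = |24*12 - 17*17|/(17*12) = 1/204.
Cross-multiplying, 1*85 = 85 < 204 = 1*204, so 1/204 is smaller: the intermediate fraction 17/12 is closer to x than 7/5.

17/12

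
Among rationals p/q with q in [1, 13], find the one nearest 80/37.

13/6

Expand x = 80/37 as a continued fraction with the Euclidean algorithm:
  80 = 2*37 + 6, so a_0 = 2.
  37 = 6*6 + 1, so a_1 = 6.
  6 = 6*1 + 0, so a_2 = 6.
so x = [2; 6, 6].
Convergents (p_i = a_i*p_{i-1} + p_{i-2}, q_i = a_i*q_{i-1} + q_{i-2} with p_{-2}=0, p_{-1}=1, q_{-2}=1, q_{-1}=0), until the denominator exceeds 13:
  i=0: a_0=2, p_0 = 2*1 + 0 = 2, q_0 = 2*0 + 1 = 1.
  i=1: a_1=6, p_1 = 6*2 + 1 = 13, q_1 = 6*1 + 0 = 6.
  i=2: a_2=6, p_2 = 6*13 + 2 = 80, q_2 = 6*6 + 1 = 37.
q_2 = 37 > 13, so the last convergent with denominator <= 13 is p_1/q_1 = 13/6.
The closest fraction with denominator <= 13 is either p_1/q_1 or the intermediate fraction (k*p_1 + p_0)/(k*q_1 + q_0) with the largest k >= 1 whose denominator stays <= 13; these approach x as k grows, and every other convergent or intermediate fraction in range is farther away.
Largest k: floor((13 - q_0)/q_1) = floor((13 - 1)/6) = 2.
That gives (2*13 + 2)/(2*6 + 1) = 28/13.
Compare the errors: |x - 13/6| = |80*6 - 13*37|/(37*6) = 1/222, and |x - 28/13| = |80*13 - 28*37|/(37*13) = 4/481.
Cross-multiplying, 1*481 = 481 < 888 = 4*222, so 1/222 is smaller: the convergent 13/6 is closer to x than 28/13.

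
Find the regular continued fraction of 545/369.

Run the Euclidean algorithm on 545 and 369; the successive quotients are the partial quotients a_0, a_1, ... (each step inverts the fractional part left over by the previous one):
  545 = 1*369 + 176, so a_0 = 1.
  369 = 2*176 + 17, so a_1 = 2.
  176 = 10*17 + 6, so a_2 = 10.
  17 = 2*6 + 5, so a_3 = 2.
  6 = 1*5 + 1, so a_4 = 1.
  5 = 5*1 + 0, so a_5 = 5.
The remainder reaches 0 after 6 divisions, so the expansion has 6 partial quotients, read off in order.

[1; 2, 10, 2, 1, 5]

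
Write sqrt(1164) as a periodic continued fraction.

Write x_i = (sqrt(1164) + m_i)/d_i with (m_0, d_0) = (0, 1). a_0 = floor(sqrt(1164)) = 34, since 34^2 = 1156 <= 1164 < 1225 = 35^2.
Iterate m_{i+1} = d_i*a_i - m_i, d_{i+1} = (1164 - m_{i+1}^2)/d_i, a_{i+1} = floor((a_0 + m_{i+1})/d_{i+1}):
  m_1 = 1*34 - 0 = 34, d_1 = (1164 - 34^2)/1 = 8/1 = 8, a_1 = floor((34 + 34)/8) = 8.
  m_2 = 8*8 - 34 = 30, d_2 = (1164 - 30^2)/8 = 264/8 = 33, a_2 = floor((34 + 30)/33) = 1.
  m_3 = 33*1 - 30 = 3, d_3 = (1164 - 3^2)/33 = 1155/33 = 35, a_3 = floor((34 + 3)/35) = 1.
  m_4 = 35*1 - 3 = 32, d_4 = (1164 - 32^2)/35 = 140/35 = 4, a_4 = floor((34 + 32)/4) = 16.
  m_5 = 4*16 - 32 = 32, d_5 = (1164 - 32^2)/4 = 140/4 = 35, a_5 = floor((34 + 32)/35) = 1.
  m_6 = 35*1 - 32 = 3, d_6 = (1164 - 3^2)/35 = 1155/35 = 33, a_6 = floor((34 + 3)/33) = 1.
  m_7 = 33*1 - 3 = 30, d_7 = (1164 - 30^2)/33 = 264/33 = 8, a_7 = floor((34 + 30)/8) = 8.
  m_8 = 8*8 - 30 = 34, d_8 = (1164 - 34^2)/8 = 8/8 = 1, a_8 = floor((34 + 34)/1) = 68.
  m_9 = 1*68 - 34 = 34, d_9 = (1164 - 34^2)/1 = 8/1 = 8: (m_9, d_9) = (m_1, d_1) = (34, 8), so from here the quotients repeat a_1, ..., a_8; the period length is 8.
Hence the expansion of sqrt(1164) is a_0 = 34 followed by the repeating block 8, 1, 1, 16, 1, 1, 8, 68 (period 8).

[34; (8, 1, 1, 16, 1, 1, 8, 68)]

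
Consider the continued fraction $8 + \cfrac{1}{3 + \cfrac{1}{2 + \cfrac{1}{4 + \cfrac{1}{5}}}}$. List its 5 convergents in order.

Using the convergent recurrence p_i = a_i*p_{i-1} + p_{i-2}, q_i = a_i*q_{i-1} + q_{i-2} with p_{-2}=0, p_{-1}=1, q_{-2}=1, q_{-1}=0:
  i=0: a_0=8, p_0 = 8*1 + 0 = 8, q_0 = 8*0 + 1 = 1.
  i=1: a_1=3, p_1 = 3*8 + 1 = 25, q_1 = 3*1 + 0 = 3.
  i=2: a_2=2, p_2 = 2*25 + 8 = 58, q_2 = 2*3 + 1 = 7.
  i=3: a_3=4, p_3 = 4*58 + 25 = 257, q_3 = 4*7 + 3 = 31.
  i=4: a_4=5, p_4 = 5*257 + 58 = 1343, q_4 = 5*31 + 7 = 162.

8/1, 25/3, 58/7, 257/31, 1343/162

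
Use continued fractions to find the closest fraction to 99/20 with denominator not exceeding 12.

Expand x = 99/20 as a continued fraction with the Euclidean algorithm:
  99 = 4*20 + 19, so a_0 = 4.
  20 = 1*19 + 1, so a_1 = 1.
  19 = 19*1 + 0, so a_2 = 19.
so x = [4; 1, 19].
Convergents (p_i = a_i*p_{i-1} + p_{i-2}, q_i = a_i*q_{i-1} + q_{i-2} with p_{-2}=0, p_{-1}=1, q_{-2}=1, q_{-1}=0), until the denominator exceeds 12:
  i=0: a_0=4, p_0 = 4*1 + 0 = 4, q_0 = 4*0 + 1 = 1.
  i=1: a_1=1, p_1 = 1*4 + 1 = 5, q_1 = 1*1 + 0 = 1.
  i=2: a_2=19, p_2 = 19*5 + 4 = 99, q_2 = 19*1 + 1 = 20.
q_2 = 20 > 12, so the last convergent with denominator <= 12 is p_1/q_1 = 5/1.
The closest fraction with denominator <= 12 is either p_1/q_1 or the intermediate fraction (k*p_1 + p_0)/(k*q_1 + q_0) with the largest k >= 1 whose denominator stays <= 12; these approach x as k grows, and every other convergent or intermediate fraction in range is farther away.
Largest k: floor((12 - q_0)/q_1) = floor((12 - 1)/1) = 11.
That gives (11*5 + 4)/(11*1 + 1) = 59/12.
Compare the errors: |x - 5/1| = |99*1 - 5*20|/(20*1) = 1/20, and |x - 59/12| = |99*12 - 59*20|/(20*12) = 8/240.
Cross-multiplying, 8*20 = 160 < 240 = 1*240, so 8/240 is smaller: the intermediate fraction 59/12 is closer to x than 5/1.

59/12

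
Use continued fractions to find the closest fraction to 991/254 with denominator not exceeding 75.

238/61

Expand x = 991/254 as a continued fraction with the Euclidean algorithm:
  991 = 3*254 + 229, so a_0 = 3.
  254 = 1*229 + 25, so a_1 = 1.
  229 = 9*25 + 4, so a_2 = 9.
  25 = 6*4 + 1, so a_3 = 6.
  4 = 4*1 + 0, so a_4 = 4.
so x = [3; 1, 9, 6, 4].
Convergents (p_i = a_i*p_{i-1} + p_{i-2}, q_i = a_i*q_{i-1} + q_{i-2} with p_{-2}=0, p_{-1}=1, q_{-2}=1, q_{-1}=0), until the denominator exceeds 75:
  i=0: a_0=3, p_0 = 3*1 + 0 = 3, q_0 = 3*0 + 1 = 1.
  i=1: a_1=1, p_1 = 1*3 + 1 = 4, q_1 = 1*1 + 0 = 1.
  i=2: a_2=9, p_2 = 9*4 + 3 = 39, q_2 = 9*1 + 1 = 10.
  i=3: a_3=6, p_3 = 6*39 + 4 = 238, q_3 = 6*10 + 1 = 61.
  i=4: a_4=4, p_4 = 4*238 + 39 = 991, q_4 = 4*61 + 10 = 254.
q_4 = 254 > 75, so the last convergent with denominator <= 75 is p_3/q_3 = 238/61.
The closest fraction with denominator <= 75 is either p_3/q_3 or the intermediate fraction (k*p_3 + p_2)/(k*q_3 + q_2) with the largest k >= 1 whose denominator stays <= 75; these approach x as k grows, and every other convergent or intermediate fraction in range is farther away.
Largest k: floor((75 - q_2)/q_3) = floor((75 - 10)/61) = 1.
That gives (1*238 + 39)/(1*61 + 10) = 277/71.
Compare the errors: |x - 238/61| = |991*61 - 238*254|/(254*61) = 1/15494, and |x - 277/71| = |991*71 - 277*254|/(254*71) = 3/18034.
Cross-multiplying, 1*18034 = 18034 < 46482 = 3*15494, so 1/15494 is smaller: the convergent 238/61 is closer to x than 277/71.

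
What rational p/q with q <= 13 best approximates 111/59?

Expand x = 111/59 as a continued fraction with the Euclidean algorithm:
  111 = 1*59 + 52, so a_0 = 1.
  59 = 1*52 + 7, so a_1 = 1.
  52 = 7*7 + 3, so a_2 = 7.
  7 = 2*3 + 1, so a_3 = 2.
  3 = 3*1 + 0, so a_4 = 3.
so x = [1; 1, 7, 2, 3].
Convergents (p_i = a_i*p_{i-1} + p_{i-2}, q_i = a_i*q_{i-1} + q_{i-2} with p_{-2}=0, p_{-1}=1, q_{-2}=1, q_{-1}=0), until the denominator exceeds 13:
  i=0: a_0=1, p_0 = 1*1 + 0 = 1, q_0 = 1*0 + 1 = 1.
  i=1: a_1=1, p_1 = 1*1 + 1 = 2, q_1 = 1*1 + 0 = 1.
  i=2: a_2=7, p_2 = 7*2 + 1 = 15, q_2 = 7*1 + 1 = 8.
  i=3: a_3=2, p_3 = 2*15 + 2 = 32, q_3 = 2*8 + 1 = 17.
q_3 = 17 > 13, so the last convergent with denominator <= 13 is p_2/q_2 = 15/8.
The closest fraction with denominator <= 13 is either p_2/q_2 or the intermediate fraction (k*p_2 + p_1)/(k*q_2 + q_1) with the largest k >= 1 whose denominator stays <= 13; these approach x as k grows, and every other convergent or intermediate fraction in range is farther away.
Largest k: floor((13 - q_1)/q_2) = floor((13 - 1)/8) = 1.
That gives (1*15 + 2)/(1*8 + 1) = 17/9.
Compare the errors: |x - 15/8| = |111*8 - 15*59|/(59*8) = 3/472, and |x - 17/9| = |111*9 - 17*59|/(59*9) = 4/531.
Cross-multiplying, 3*531 = 1593 < 1888 = 4*472, so 3/472 is smaller: the convergent 15/8 is closer to x than 17/9.

15/8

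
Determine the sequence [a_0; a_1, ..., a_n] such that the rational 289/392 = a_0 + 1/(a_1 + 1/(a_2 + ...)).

[0; 1, 2, 1, 4, 6, 1, 2]

Run the Euclidean algorithm on 289 and 392; the successive quotients are the partial quotients a_0, a_1, ... (each step inverts the fractional part left over by the previous one):
  289 = 0*392 + 289, so a_0 = 0.
  392 = 1*289 + 103, so a_1 = 1.
  289 = 2*103 + 83, so a_2 = 2.
  103 = 1*83 + 20, so a_3 = 1.
  83 = 4*20 + 3, so a_4 = 4.
  20 = 6*3 + 2, so a_5 = 6.
  3 = 1*2 + 1, so a_6 = 1.
  2 = 2*1 + 0, so a_7 = 2.
The remainder reaches 0 after 8 divisions, so the expansion has 8 partial quotients, read off in order.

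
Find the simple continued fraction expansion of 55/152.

Run the Euclidean algorithm on 55 and 152; the successive quotients are the partial quotients a_0, a_1, ... (each step inverts the fractional part left over by the previous one):
  55 = 0*152 + 55, so a_0 = 0.
  152 = 2*55 + 42, so a_1 = 2.
  55 = 1*42 + 13, so a_2 = 1.
  42 = 3*13 + 3, so a_3 = 3.
  13 = 4*3 + 1, so a_4 = 4.
  3 = 3*1 + 0, so a_5 = 3.
The remainder reaches 0 after 6 divisions, so the expansion has 6 partial quotients, read off in order.

[0; 2, 1, 3, 4, 3]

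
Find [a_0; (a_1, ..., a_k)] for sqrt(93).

Write x_i = (sqrt(93) + m_i)/d_i with (m_0, d_0) = (0, 1). a_0 = floor(sqrt(93)) = 9, since 9^2 = 81 <= 93 < 100 = 10^2.
Iterate m_{i+1} = d_i*a_i - m_i, d_{i+1} = (93 - m_{i+1}^2)/d_i, a_{i+1} = floor((a_0 + m_{i+1})/d_{i+1}):
  m_1 = 1*9 - 0 = 9, d_1 = (93 - 9^2)/1 = 12/1 = 12, a_1 = floor((9 + 9)/12) = 1.
  m_2 = 12*1 - 9 = 3, d_2 = (93 - 3^2)/12 = 84/12 = 7, a_2 = floor((9 + 3)/7) = 1.
  m_3 = 7*1 - 3 = 4, d_3 = (93 - 4^2)/7 = 77/7 = 11, a_3 = floor((9 + 4)/11) = 1.
  m_4 = 11*1 - 4 = 7, d_4 = (93 - 7^2)/11 = 44/11 = 4, a_4 = floor((9 + 7)/4) = 4.
  m_5 = 4*4 - 7 = 9, d_5 = (93 - 9^2)/4 = 12/4 = 3, a_5 = floor((9 + 9)/3) = 6.
  m_6 = 3*6 - 9 = 9, d_6 = (93 - 9^2)/3 = 12/3 = 4, a_6 = floor((9 + 9)/4) = 4.
  m_7 = 4*4 - 9 = 7, d_7 = (93 - 7^2)/4 = 44/4 = 11, a_7 = floor((9 + 7)/11) = 1.
  m_8 = 11*1 - 7 = 4, d_8 = (93 - 4^2)/11 = 77/11 = 7, a_8 = floor((9 + 4)/7) = 1.
  m_9 = 7*1 - 4 = 3, d_9 = (93 - 3^2)/7 = 84/7 = 12, a_9 = floor((9 + 3)/12) = 1.
  m_10 = 12*1 - 3 = 9, d_10 = (93 - 9^2)/12 = 12/12 = 1, a_10 = floor((9 + 9)/1) = 18.
  m_11 = 1*18 - 9 = 9, d_11 = (93 - 9^2)/1 = 12/1 = 12: (m_11, d_11) = (m_1, d_1) = (9, 12), so from here the quotients repeat a_1, ..., a_10; the period length is 10.
Hence the expansion of sqrt(93) is a_0 = 9 followed by the repeating block 1, 1, 1, 4, 6, 4, 1, 1, 1, 18 (period 10).

[9; (1, 1, 1, 4, 6, 4, 1, 1, 1, 18)]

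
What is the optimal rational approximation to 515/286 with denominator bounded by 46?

9/5

Expand x = 515/286 as a continued fraction with the Euclidean algorithm:
  515 = 1*286 + 229, so a_0 = 1.
  286 = 1*229 + 57, so a_1 = 1.
  229 = 4*57 + 1, so a_2 = 4.
  57 = 57*1 + 0, so a_3 = 57.
so x = [1; 1, 4, 57].
Convergents (p_i = a_i*p_{i-1} + p_{i-2}, q_i = a_i*q_{i-1} + q_{i-2} with p_{-2}=0, p_{-1}=1, q_{-2}=1, q_{-1}=0), until the denominator exceeds 46:
  i=0: a_0=1, p_0 = 1*1 + 0 = 1, q_0 = 1*0 + 1 = 1.
  i=1: a_1=1, p_1 = 1*1 + 1 = 2, q_1 = 1*1 + 0 = 1.
  i=2: a_2=4, p_2 = 4*2 + 1 = 9, q_2 = 4*1 + 1 = 5.
  i=3: a_3=57, p_3 = 57*9 + 2 = 515, q_3 = 57*5 + 1 = 286.
q_3 = 286 > 46, so the last convergent with denominator <= 46 is p_2/q_2 = 9/5.
The closest fraction with denominator <= 46 is either p_2/q_2 or the intermediate fraction (k*p_2 + p_1)/(k*q_2 + q_1) with the largest k >= 1 whose denominator stays <= 46; these approach x as k grows, and every other convergent or intermediate fraction in range is farther away.
Largest k: floor((46 - q_1)/q_2) = floor((46 - 1)/5) = 9.
That gives (9*9 + 2)/(9*5 + 1) = 83/46.
Compare the errors: |x - 9/5| = |515*5 - 9*286|/(286*5) = 1/1430, and |x - 83/46| = |515*46 - 83*286|/(286*46) = 48/13156.
Cross-multiplying, 1*13156 = 13156 < 68640 = 48*1430, so 1/1430 is smaller: the convergent 9/5 is closer to x than 83/46.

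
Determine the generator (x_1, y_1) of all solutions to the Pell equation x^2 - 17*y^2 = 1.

(x, y) = (33, 8)

First expand sqrt(17) as a continued fraction. With x_i = (sqrt(17) + m_i)/d_i and (m_0, d_0) = (0, 1): a_0 = floor(sqrt(17)) = 4, since 4^2 = 16 <= 17 < 25 = 5^2.
Iterate m_{i+1} = d_i*a_i - m_i, d_{i+1} = (17 - m_{i+1}^2)/d_i, a_{i+1} = floor((a_0 + m_{i+1})/d_{i+1}):
  m_1 = 1*4 - 0 = 4, d_1 = (17 - 4^2)/1 = 1/1 = 1, a_1 = floor((4 + 4)/1) = 8.
  m_2 = 1*8 - 4 = 4, d_2 = (17 - 4^2)/1 = 1/1 = 1: (m_2, d_2) = (m_1, d_1) = (4, 1), so from here the quotient a_1 repeats; the period length is 1.
So sqrt(17) = [4; (8)] with period length k = 1.
k is odd, so (p_{k-1}, q_{k-1}) only solves x^2 - 17y^2 = -1 and the fundamental solution of x^2 - 17y^2 = 1 is (p_{2k-1}, q_{2k-1}) = (p_1, q_1); compute convergents through index 1, running through the period twice.
Convergents (p_i = a_i*p_{i-1} + p_{i-2}, q_i = a_i*q_{i-1} + q_{i-2} with p_{-2}=0, p_{-1}=1, q_{-2}=1, q_{-1}=0):
  i=0: a_0=4, p_0 = 4*1 + 0 = 4, q_0 = 4*0 + 1 = 1.
  i=1: a_1=8, p_1 = 8*4 + 1 = 33, q_1 = 8*1 + 0 = 8.
Indeed p_0^2 - 17*q_0^2 = 16 - 17 = -1, not +1.
Check: 33^2 - 17*8^2 = 1089 - 1088 = 1, so (x, y) = (33, 8) solves the equation, and by the theorem it is the least positive solution.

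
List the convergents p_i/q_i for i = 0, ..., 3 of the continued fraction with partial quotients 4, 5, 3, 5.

4/1, 21/5, 67/16, 356/85

Using the convergent recurrence p_i = a_i*p_{i-1} + p_{i-2}, q_i = a_i*q_{i-1} + q_{i-2} with p_{-2}=0, p_{-1}=1, q_{-2}=1, q_{-1}=0:
  i=0: a_0=4, p_0 = 4*1 + 0 = 4, q_0 = 4*0 + 1 = 1.
  i=1: a_1=5, p_1 = 5*4 + 1 = 21, q_1 = 5*1 + 0 = 5.
  i=2: a_2=3, p_2 = 3*21 + 4 = 67, q_2 = 3*5 + 1 = 16.
  i=3: a_3=5, p_3 = 5*67 + 21 = 356, q_3 = 5*16 + 5 = 85.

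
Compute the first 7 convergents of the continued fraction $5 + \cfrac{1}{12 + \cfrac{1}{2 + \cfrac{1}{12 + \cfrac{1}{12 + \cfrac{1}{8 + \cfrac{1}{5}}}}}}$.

5/1, 61/12, 127/25, 1585/312, 19147/3769, 154761/30464, 792952/156089

Using the convergent recurrence p_i = a_i*p_{i-1} + p_{i-2}, q_i = a_i*q_{i-1} + q_{i-2} with p_{-2}=0, p_{-1}=1, q_{-2}=1, q_{-1}=0:
  i=0: a_0=5, p_0 = 5*1 + 0 = 5, q_0 = 5*0 + 1 = 1.
  i=1: a_1=12, p_1 = 12*5 + 1 = 61, q_1 = 12*1 + 0 = 12.
  i=2: a_2=2, p_2 = 2*61 + 5 = 127, q_2 = 2*12 + 1 = 25.
  i=3: a_3=12, p_3 = 12*127 + 61 = 1585, q_3 = 12*25 + 12 = 312.
  i=4: a_4=12, p_4 = 12*1585 + 127 = 19147, q_4 = 12*312 + 25 = 3769.
  i=5: a_5=8, p_5 = 8*19147 + 1585 = 154761, q_5 = 8*3769 + 312 = 30464.
  i=6: a_6=5, p_6 = 5*154761 + 19147 = 792952, q_6 = 5*30464 + 3769 = 156089.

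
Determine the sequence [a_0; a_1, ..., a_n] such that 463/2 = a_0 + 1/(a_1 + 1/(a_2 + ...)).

Run the Euclidean algorithm on 463 and 2; the successive quotients are the partial quotients a_0, a_1, ... (each step inverts the fractional part left over by the previous one):
  463 = 231*2 + 1, so a_0 = 231.
  2 = 2*1 + 0, so a_1 = 2.
The remainder reaches 0 after 2 divisions, so the expansion has 2 partial quotients, read off in order.

[231; 2]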